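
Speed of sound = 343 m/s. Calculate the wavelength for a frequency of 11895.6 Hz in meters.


Given values:
  c = 343 m/s, f = 11895.6 Hz
Formula: lambda = c / f
lambda = 343 / 11895.6
lambda = 0.0288

0.0288 m


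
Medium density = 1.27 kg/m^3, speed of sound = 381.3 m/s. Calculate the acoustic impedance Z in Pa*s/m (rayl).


Given values:
  rho = 1.27 kg/m^3
  c = 381.3 m/s
Formula: Z = rho * c
Z = 1.27 * 381.3
Z = 484.25

484.25 rayl


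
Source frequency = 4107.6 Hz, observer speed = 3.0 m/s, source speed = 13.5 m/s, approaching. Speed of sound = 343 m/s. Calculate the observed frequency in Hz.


Given values:
  f_s = 4107.6 Hz, v_o = 3.0 m/s, v_s = 13.5 m/s
  Direction: approaching
Formula: f_o = f_s * (c + v_o) / (c - v_s)
Numerator: c + v_o = 343 + 3.0 = 346.0
Denominator: c - v_s = 343 - 13.5 = 329.5
f_o = 4107.6 * 346.0 / 329.5 = 4313.29

4313.29 Hz


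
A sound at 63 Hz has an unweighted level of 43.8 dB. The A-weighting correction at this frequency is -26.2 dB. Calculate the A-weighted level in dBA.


Given values:
  SPL = 43.8 dB
  A-weighting at 63 Hz = -26.2 dB
Formula: L_A = SPL + A_weight
L_A = 43.8 + (-26.2)
L_A = 17.6

17.6 dBA


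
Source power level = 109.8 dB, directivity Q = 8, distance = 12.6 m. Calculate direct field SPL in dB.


Given values:
  Lw = 109.8 dB, Q = 8, r = 12.6 m
Formula: SPL = Lw + 10 * log10(Q / (4 * pi * r^2))
Compute 4 * pi * r^2 = 4 * pi * 12.6^2 = 1995.037
Compute Q / denom = 8 / 1995.037 = 0.00400995
Compute 10 * log10(0.00400995) = -23.9686
SPL = 109.8 + (-23.9686) = 85.83

85.83 dB


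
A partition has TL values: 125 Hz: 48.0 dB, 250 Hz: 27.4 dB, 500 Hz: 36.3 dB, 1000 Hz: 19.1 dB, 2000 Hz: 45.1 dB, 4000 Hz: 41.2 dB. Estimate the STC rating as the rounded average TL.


Given TL values at each frequency:
  125 Hz: 48.0 dB
  250 Hz: 27.4 dB
  500 Hz: 36.3 dB
  1000 Hz: 19.1 dB
  2000 Hz: 45.1 dB
  4000 Hz: 41.2 dB
Formula: STC ~ round(average of TL values)
Sum = 48.0 + 27.4 + 36.3 + 19.1 + 45.1 + 41.2 = 217.1
Average = 217.1 / 6 = 36.18
Rounded: 36

36


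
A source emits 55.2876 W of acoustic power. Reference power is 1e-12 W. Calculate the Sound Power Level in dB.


Given values:
  W = 55.2876 W
  W_ref = 1e-12 W
Formula: SWL = 10 * log10(W / W_ref)
Compute ratio: W / W_ref = 55287600000000
Compute log10: log10(55287600000000) = 13.742628
Multiply: SWL = 10 * 13.742628 = 137.43

137.43 dB


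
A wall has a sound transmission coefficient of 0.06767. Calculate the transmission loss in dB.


Given values:
  tau = 0.06767
Formula: TL = 10 * log10(1 / tau)
Compute 1 / tau = 1 / 0.06767 = 14.7776
Compute log10(14.7776) = 1.169604
TL = 10 * 1.169604 = 11.7

11.7 dB


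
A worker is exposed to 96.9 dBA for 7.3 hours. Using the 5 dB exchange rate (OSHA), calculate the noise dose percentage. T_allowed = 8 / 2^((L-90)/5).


Given values:
  L = 96.9 dBA, T = 7.3 hours
Formula: T_allowed = 8 / 2^((L - 90) / 5)
Compute exponent: (96.9 - 90) / 5 = 1.38
Compute 2^(1.38) = 2.602684
T_allowed = 8 / 2.602684 = 3.07375 hours
Dose = (T / T_allowed) * 100
Dose = (7.3 / 3.07375) * 100 = 237.49

237.49 %


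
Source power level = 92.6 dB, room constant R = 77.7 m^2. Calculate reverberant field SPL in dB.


Given values:
  Lw = 92.6 dB, R = 77.7 m^2
Formula: SPL = Lw + 10 * log10(4 / R)
Compute 4 / R = 4 / 77.7 = 0.05148
Compute 10 * log10(0.05148) = -12.8836
SPL = 92.6 + (-12.8836) = 79.72

79.72 dB


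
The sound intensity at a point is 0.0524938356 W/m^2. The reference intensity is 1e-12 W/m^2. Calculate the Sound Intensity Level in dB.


Given values:
  I = 0.0524938356 W/m^2
  I_ref = 1e-12 W/m^2
Formula: SIL = 10 * log10(I / I_ref)
Compute ratio: I / I_ref = 52493835600
Compute log10: log10(52493835600) = 10.720108
Multiply: SIL = 10 * 10.720108 = 107.2

107.2 dB


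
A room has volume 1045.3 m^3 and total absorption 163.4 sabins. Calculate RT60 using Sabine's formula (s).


Given values:
  V = 1045.3 m^3
  A = 163.4 sabins
Formula: RT60 = 0.161 * V / A
Numerator: 0.161 * 1045.3 = 168.2933
RT60 = 168.2933 / 163.4 = 1.03

1.03 s


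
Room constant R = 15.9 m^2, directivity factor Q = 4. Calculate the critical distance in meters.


Given values:
  R = 15.9 m^2, Q = 4
Formula: d_c = 0.141 * sqrt(Q * R)
Compute Q * R = 4 * 15.9 = 63.6
Compute sqrt(63.6) = 7.975
d_c = 0.141 * 7.975 = 1.124

1.124 m


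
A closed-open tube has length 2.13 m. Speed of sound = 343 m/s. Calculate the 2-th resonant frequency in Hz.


Given values:
  Tube type: closed-open, L = 2.13 m, c = 343 m/s, n = 2
Formula: f_n = (2n - 1) * c / (4 * L)
Compute 2n - 1 = 2*2 - 1 = 3
Compute 4 * L = 4 * 2.13 = 8.52
f = 3 * 343 / 8.52
f = 120.77

120.77 Hz


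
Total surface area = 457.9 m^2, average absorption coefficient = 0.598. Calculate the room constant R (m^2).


Given values:
  S = 457.9 m^2, alpha = 0.598
Formula: R = S * alpha / (1 - alpha)
Numerator: 457.9 * 0.598 = 273.8242
Denominator: 1 - 0.598 = 0.402
R = 273.8242 / 0.402 = 681.15

681.15 m^2


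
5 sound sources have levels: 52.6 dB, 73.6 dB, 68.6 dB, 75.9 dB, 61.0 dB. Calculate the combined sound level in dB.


Formula: L_total = 10 * log10( sum(10^(Li/10)) )
  Source 1: 10^(52.6/10) = 181970.0859
  Source 2: 10^(73.6/10) = 22908676.5277
  Source 3: 10^(68.6/10) = 7244359.6007
  Source 4: 10^(75.9/10) = 38904514.4994
  Source 5: 10^(61.0/10) = 1258925.4118
Sum of linear values = 70498446.1255
L_total = 10 * log10(70498446.1255) = 78.48

78.48 dB


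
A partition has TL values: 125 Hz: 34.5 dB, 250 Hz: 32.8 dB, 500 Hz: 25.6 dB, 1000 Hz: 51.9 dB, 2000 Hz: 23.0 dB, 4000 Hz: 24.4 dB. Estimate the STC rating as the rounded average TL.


Given TL values at each frequency:
  125 Hz: 34.5 dB
  250 Hz: 32.8 dB
  500 Hz: 25.6 dB
  1000 Hz: 51.9 dB
  2000 Hz: 23.0 dB
  4000 Hz: 24.4 dB
Formula: STC ~ round(average of TL values)
Sum = 34.5 + 32.8 + 25.6 + 51.9 + 23.0 + 24.4 = 192.2
Average = 192.2 / 6 = 32.03
Rounded: 32

32


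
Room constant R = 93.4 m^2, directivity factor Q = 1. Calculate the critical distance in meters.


Given values:
  R = 93.4 m^2, Q = 1
Formula: d_c = 0.141 * sqrt(Q * R)
Compute Q * R = 1 * 93.4 = 93.4
Compute sqrt(93.4) = 9.6644
d_c = 0.141 * 9.6644 = 1.363

1.363 m


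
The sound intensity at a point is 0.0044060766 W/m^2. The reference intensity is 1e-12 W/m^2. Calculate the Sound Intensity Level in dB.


Given values:
  I = 0.0044060766 W/m^2
  I_ref = 1e-12 W/m^2
Formula: SIL = 10 * log10(I / I_ref)
Compute ratio: I / I_ref = 4406076600
Compute log10: log10(4406076600) = 9.644052
Multiply: SIL = 10 * 9.644052 = 96.44

96.44 dB


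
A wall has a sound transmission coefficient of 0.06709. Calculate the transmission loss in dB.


Given values:
  tau = 0.06709
Formula: TL = 10 * log10(1 / tau)
Compute 1 / tau = 1 / 0.06709 = 14.9054
Compute log10(14.9054) = 1.173344
TL = 10 * 1.173344 = 11.73

11.73 dB


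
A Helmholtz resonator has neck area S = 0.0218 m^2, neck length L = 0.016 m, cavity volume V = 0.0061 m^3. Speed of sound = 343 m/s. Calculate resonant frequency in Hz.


Given values:
  S = 0.0218 m^2, L = 0.016 m, V = 0.0061 m^3, c = 343 m/s
Formula: f = (c / (2*pi)) * sqrt(S / (V * L))
Compute V * L = 0.0061 * 0.016 = 9.76e-05
Compute S / (V * L) = 0.0218 / 9.76e-05 = 223.3607
Compute sqrt(223.3607) = 14.945257
Compute c / (2*pi) = 343 / 6.283185 = 54.590148
f = 54.590148 * 14.945257 = 815.86

815.86 Hz


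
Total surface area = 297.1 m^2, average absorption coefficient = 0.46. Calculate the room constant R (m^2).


Given values:
  S = 297.1 m^2, alpha = 0.46
Formula: R = S * alpha / (1 - alpha)
Numerator: 297.1 * 0.46 = 136.666
Denominator: 1 - 0.46 = 0.54
R = 136.666 / 0.54 = 253.09

253.09 m^2


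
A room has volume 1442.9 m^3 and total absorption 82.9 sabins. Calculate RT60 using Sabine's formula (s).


Given values:
  V = 1442.9 m^3
  A = 82.9 sabins
Formula: RT60 = 0.161 * V / A
Numerator: 0.161 * 1442.9 = 232.3069
RT60 = 232.3069 / 82.9 = 2.802

2.802 s


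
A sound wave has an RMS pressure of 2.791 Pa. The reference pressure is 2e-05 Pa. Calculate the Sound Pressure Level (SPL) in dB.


Given values:
  p = 2.791 Pa
  p_ref = 2e-05 Pa
Formula: SPL = 20 * log10(p / p_ref)
Compute ratio: p / p_ref = 2.791 / 2e-05 = 139550
Compute log10: log10(139550) = 5.14473
Multiply: SPL = 20 * 5.14473 = 102.89

102.89 dB


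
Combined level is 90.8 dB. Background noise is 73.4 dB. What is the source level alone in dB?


Given values:
  L_total = 90.8 dB, L_bg = 73.4 dB
Formula: L_source = 10 * log10(10^(L_total/10) - 10^(L_bg/10))
Convert to linear:
  10^(90.8/10) = 1202264434.6174
  10^(73.4/10) = 21877616.2395
Difference: 1202264434.6174 - 21877616.2395 = 1180386818.3779
L_source = 10 * log10(1180386818.3779) = 90.72

90.72 dB


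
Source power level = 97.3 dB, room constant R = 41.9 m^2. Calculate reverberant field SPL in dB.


Given values:
  Lw = 97.3 dB, R = 41.9 m^2
Formula: SPL = Lw + 10 * log10(4 / R)
Compute 4 / R = 4 / 41.9 = 0.095465
Compute 10 * log10(0.095465) = -10.2016
SPL = 97.3 + (-10.2016) = 87.1

87.1 dB


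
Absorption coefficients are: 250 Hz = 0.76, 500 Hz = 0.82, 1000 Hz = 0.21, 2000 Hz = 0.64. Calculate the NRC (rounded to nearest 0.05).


Given values:
  a_250 = 0.76, a_500 = 0.82
  a_1000 = 0.21, a_2000 = 0.64
Formula: NRC = (a250 + a500 + a1000 + a2000) / 4
Sum = 0.76 + 0.82 + 0.21 + 0.64 = 2.43
NRC = 2.43 / 4 = 0.6075
Rounded to nearest 0.05: 0.6

0.6


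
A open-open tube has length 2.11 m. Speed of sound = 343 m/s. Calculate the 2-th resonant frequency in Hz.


Given values:
  Tube type: open-open, L = 2.11 m, c = 343 m/s, n = 2
Formula: f_n = n * c / (2 * L)
Compute 2 * L = 2 * 2.11 = 4.22
f = 2 * 343 / 4.22
f = 162.56

162.56 Hz


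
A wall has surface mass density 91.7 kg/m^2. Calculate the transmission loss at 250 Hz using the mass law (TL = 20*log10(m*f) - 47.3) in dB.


Given values:
  m = 91.7 kg/m^2, f = 250 Hz
Formula: TL = 20 * log10(m * f) - 47.3
Compute m * f = 91.7 * 250 = 22925.0
Compute log10(22925.0) = 4.360309
Compute 20 * 4.360309 = 87.2062
TL = 87.2062 - 47.3 = 39.91

39.91 dB


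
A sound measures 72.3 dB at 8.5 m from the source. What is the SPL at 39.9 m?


Given values:
  SPL1 = 72.3 dB, r1 = 8.5 m, r2 = 39.9 m
Formula: SPL2 = SPL1 - 20 * log10(r2 / r1)
Compute ratio: r2 / r1 = 39.9 / 8.5 = 4.6941
Compute log10: log10(4.6941) = 0.671552
Compute drop: 20 * 0.671552 = 13.431
SPL2 = 72.3 - 13.431 = 58.87

58.87 dB


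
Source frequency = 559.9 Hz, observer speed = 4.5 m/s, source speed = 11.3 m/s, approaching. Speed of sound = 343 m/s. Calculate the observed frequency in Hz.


Given values:
  f_s = 559.9 Hz, v_o = 4.5 m/s, v_s = 11.3 m/s
  Direction: approaching
Formula: f_o = f_s * (c + v_o) / (c - v_s)
Numerator: c + v_o = 343 + 4.5 = 347.5
Denominator: c - v_s = 343 - 11.3 = 331.7
f_o = 559.9 * 347.5 / 331.7 = 586.57

586.57 Hz


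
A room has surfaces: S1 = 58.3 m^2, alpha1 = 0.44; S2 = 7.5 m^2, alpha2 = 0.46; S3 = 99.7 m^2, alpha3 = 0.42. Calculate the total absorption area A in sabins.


Given surfaces:
  Surface 1: 58.3 * 0.44 = 25.652
  Surface 2: 7.5 * 0.46 = 3.45
  Surface 3: 99.7 * 0.42 = 41.874
Formula: A = sum(Si * alpha_i)
A = 25.652 + 3.45 + 41.874
A = 70.98

70.98 sabins


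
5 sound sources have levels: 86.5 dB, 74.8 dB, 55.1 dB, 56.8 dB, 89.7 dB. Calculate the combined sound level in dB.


Formula: L_total = 10 * log10( sum(10^(Li/10)) )
  Source 1: 10^(86.5/10) = 446683592.151
  Source 2: 10^(74.8/10) = 30199517.204
  Source 3: 10^(55.1/10) = 323593.6569
  Source 4: 10^(56.8/10) = 478630.0923
  Source 5: 10^(89.7/10) = 933254300.797
Sum of linear values = 1410939633.9012
L_total = 10 * log10(1410939633.9012) = 91.5

91.5 dB


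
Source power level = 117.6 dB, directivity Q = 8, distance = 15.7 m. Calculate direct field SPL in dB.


Given values:
  Lw = 117.6 dB, Q = 8, r = 15.7 m
Formula: SPL = Lw + 10 * log10(Q / (4 * pi * r^2))
Compute 4 * pi * r^2 = 4 * pi * 15.7^2 = 3097.4847
Compute Q / denom = 8 / 3097.4847 = 0.00258274
Compute 10 * log10(0.00258274) = -25.8792
SPL = 117.6 + (-25.8792) = 91.72

91.72 dB


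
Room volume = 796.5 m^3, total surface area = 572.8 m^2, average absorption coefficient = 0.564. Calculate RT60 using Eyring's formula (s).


Given values:
  V = 796.5 m^3, S = 572.8 m^2, alpha = 0.564
Formula: RT60 = 0.161 * V / (-S * ln(1 - alpha))
Compute ln(1 - 0.564) = ln(0.436) = -0.830113
Denominator: -572.8 * -0.830113 = 475.4887
Numerator: 0.161 * 796.5 = 128.2365
RT60 = 128.2365 / 475.4887 = 0.27

0.27 s


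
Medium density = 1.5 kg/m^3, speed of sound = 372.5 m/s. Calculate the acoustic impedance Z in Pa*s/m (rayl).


Given values:
  rho = 1.5 kg/m^3
  c = 372.5 m/s
Formula: Z = rho * c
Z = 1.5 * 372.5
Z = 558.75

558.75 rayl


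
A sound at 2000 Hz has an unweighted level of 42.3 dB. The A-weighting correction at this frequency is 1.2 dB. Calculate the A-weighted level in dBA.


Given values:
  SPL = 42.3 dB
  A-weighting at 2000 Hz = 1.2 dB
Formula: L_A = SPL + A_weight
L_A = 42.3 + (1.2)
L_A = 43.5

43.5 dBA


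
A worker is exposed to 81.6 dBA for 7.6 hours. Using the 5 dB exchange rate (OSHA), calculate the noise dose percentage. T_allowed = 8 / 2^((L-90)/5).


Given values:
  L = 81.6 dBA, T = 7.6 hours
Formula: T_allowed = 8 / 2^((L - 90) / 5)
Compute exponent: (81.6 - 90) / 5 = -1.68
Compute 2^(-1.68) = 0.312083
T_allowed = 8 / 0.312083 = 25.634206 hours
Dose = (T / T_allowed) * 100
Dose = (7.6 / 25.634206) * 100 = 29.65

29.65 %


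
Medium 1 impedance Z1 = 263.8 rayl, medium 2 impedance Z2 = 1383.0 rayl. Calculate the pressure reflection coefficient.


Given values:
  Z1 = 263.8 rayl, Z2 = 1383.0 rayl
Formula: R = (Z2 - Z1) / (Z2 + Z1)
Numerator: Z2 - Z1 = 1383.0 - 263.8 = 1119.2
Denominator: Z2 + Z1 = 1383.0 + 263.8 = 1646.8
R = 1119.2 / 1646.8 = 0.6796

0.6796


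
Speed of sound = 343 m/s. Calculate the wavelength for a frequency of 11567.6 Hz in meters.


Given values:
  c = 343 m/s, f = 11567.6 Hz
Formula: lambda = c / f
lambda = 343 / 11567.6
lambda = 0.0297

0.0297 m


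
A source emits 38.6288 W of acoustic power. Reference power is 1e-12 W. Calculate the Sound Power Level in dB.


Given values:
  W = 38.6288 W
  W_ref = 1e-12 W
Formula: SWL = 10 * log10(W / W_ref)
Compute ratio: W / W_ref = 38628800000000
Compute log10: log10(38628800000000) = 13.586911
Multiply: SWL = 10 * 13.586911 = 135.87

135.87 dB


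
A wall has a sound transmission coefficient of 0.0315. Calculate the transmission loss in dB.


Given values:
  tau = 0.0315
Formula: TL = 10 * log10(1 / tau)
Compute 1 / tau = 1 / 0.0315 = 31.746
Compute log10(31.746) = 1.501689
TL = 10 * 1.501689 = 15.02

15.02 dB


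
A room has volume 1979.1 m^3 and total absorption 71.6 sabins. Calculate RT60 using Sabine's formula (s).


Given values:
  V = 1979.1 m^3
  A = 71.6 sabins
Formula: RT60 = 0.161 * V / A
Numerator: 0.161 * 1979.1 = 318.6351
RT60 = 318.6351 / 71.6 = 4.45

4.45 s


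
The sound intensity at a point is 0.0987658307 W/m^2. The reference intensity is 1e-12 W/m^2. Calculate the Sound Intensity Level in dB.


Given values:
  I = 0.0987658307 W/m^2
  I_ref = 1e-12 W/m^2
Formula: SIL = 10 * log10(I / I_ref)
Compute ratio: I / I_ref = 98765830700
Compute log10: log10(98765830700) = 10.994607
Multiply: SIL = 10 * 10.994607 = 109.95

109.95 dB


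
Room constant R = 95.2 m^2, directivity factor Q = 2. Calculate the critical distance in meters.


Given values:
  R = 95.2 m^2, Q = 2
Formula: d_c = 0.141 * sqrt(Q * R)
Compute Q * R = 2 * 95.2 = 190.4
Compute sqrt(190.4) = 13.7986
d_c = 0.141 * 13.7986 = 1.946

1.946 m


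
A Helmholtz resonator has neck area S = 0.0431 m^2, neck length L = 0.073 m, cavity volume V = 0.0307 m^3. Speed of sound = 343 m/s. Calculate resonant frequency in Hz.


Given values:
  S = 0.0431 m^2, L = 0.073 m, V = 0.0307 m^3, c = 343 m/s
Formula: f = (c / (2*pi)) * sqrt(S / (V * L))
Compute V * L = 0.0307 * 0.073 = 0.0022411
Compute S / (V * L) = 0.0431 / 0.0022411 = 19.2316
Compute sqrt(19.2316) = 4.385385
Compute c / (2*pi) = 343 / 6.283185 = 54.590148
f = 54.590148 * 4.385385 = 239.4

239.4 Hz


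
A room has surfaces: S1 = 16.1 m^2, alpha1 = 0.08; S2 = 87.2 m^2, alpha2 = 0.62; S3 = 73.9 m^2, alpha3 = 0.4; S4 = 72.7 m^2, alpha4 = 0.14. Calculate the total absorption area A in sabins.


Given surfaces:
  Surface 1: 16.1 * 0.08 = 1.288
  Surface 2: 87.2 * 0.62 = 54.064
  Surface 3: 73.9 * 0.4 = 29.56
  Surface 4: 72.7 * 0.14 = 10.178
Formula: A = sum(Si * alpha_i)
A = 1.288 + 54.064 + 29.56 + 10.178
A = 95.09

95.09 sabins


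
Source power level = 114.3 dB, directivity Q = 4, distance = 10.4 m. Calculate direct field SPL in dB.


Given values:
  Lw = 114.3 dB, Q = 4, r = 10.4 m
Formula: SPL = Lw + 10 * log10(Q / (4 * pi * r^2))
Compute 4 * pi * r^2 = 4 * pi * 10.4^2 = 1359.1786
Compute Q / denom = 4 / 1359.1786 = 0.00294295
Compute 10 * log10(0.00294295) = -25.3122
SPL = 114.3 + (-25.3122) = 88.99

88.99 dB


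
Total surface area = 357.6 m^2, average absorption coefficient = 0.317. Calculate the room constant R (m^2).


Given values:
  S = 357.6 m^2, alpha = 0.317
Formula: R = S * alpha / (1 - alpha)
Numerator: 357.6 * 0.317 = 113.3592
Denominator: 1 - 0.317 = 0.683
R = 113.3592 / 0.683 = 165.97

165.97 m^2


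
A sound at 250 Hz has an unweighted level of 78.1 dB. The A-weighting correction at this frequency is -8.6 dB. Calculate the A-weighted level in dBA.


Given values:
  SPL = 78.1 dB
  A-weighting at 250 Hz = -8.6 dB
Formula: L_A = SPL + A_weight
L_A = 78.1 + (-8.6)
L_A = 69.5

69.5 dBA


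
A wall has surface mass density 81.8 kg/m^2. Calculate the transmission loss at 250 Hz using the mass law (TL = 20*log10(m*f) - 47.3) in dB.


Given values:
  m = 81.8 kg/m^2, f = 250 Hz
Formula: TL = 20 * log10(m * f) - 47.3
Compute m * f = 81.8 * 250 = 20450.0
Compute log10(20450.0) = 4.310693
Compute 20 * 4.310693 = 86.2139
TL = 86.2139 - 47.3 = 38.91

38.91 dB


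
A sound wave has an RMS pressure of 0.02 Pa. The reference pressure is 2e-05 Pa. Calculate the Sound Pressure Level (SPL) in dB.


Given values:
  p = 0.02 Pa
  p_ref = 2e-05 Pa
Formula: SPL = 20 * log10(p / p_ref)
Compute ratio: p / p_ref = 0.02 / 2e-05 = 1000
Compute log10: log10(1000) = 3.0
Multiply: SPL = 20 * 3.0 = 60.0

60.0 dB


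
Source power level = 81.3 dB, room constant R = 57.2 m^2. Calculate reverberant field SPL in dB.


Given values:
  Lw = 81.3 dB, R = 57.2 m^2
Formula: SPL = Lw + 10 * log10(4 / R)
Compute 4 / R = 4 / 57.2 = 0.06993
Compute 10 * log10(0.06993) = -11.5534
SPL = 81.3 + (-11.5534) = 69.75

69.75 dB


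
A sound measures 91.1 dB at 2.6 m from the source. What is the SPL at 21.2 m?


Given values:
  SPL1 = 91.1 dB, r1 = 2.6 m, r2 = 21.2 m
Formula: SPL2 = SPL1 - 20 * log10(r2 / r1)
Compute ratio: r2 / r1 = 21.2 / 2.6 = 8.1538
Compute log10: log10(8.1538) = 0.91136
Compute drop: 20 * 0.91136 = 18.2272
SPL2 = 91.1 - 18.2272 = 72.87

72.87 dB


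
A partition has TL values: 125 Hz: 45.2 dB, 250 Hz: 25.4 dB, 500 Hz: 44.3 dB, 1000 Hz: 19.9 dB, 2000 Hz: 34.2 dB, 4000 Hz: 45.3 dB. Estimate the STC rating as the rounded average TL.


Given TL values at each frequency:
  125 Hz: 45.2 dB
  250 Hz: 25.4 dB
  500 Hz: 44.3 dB
  1000 Hz: 19.9 dB
  2000 Hz: 34.2 dB
  4000 Hz: 45.3 dB
Formula: STC ~ round(average of TL values)
Sum = 45.2 + 25.4 + 44.3 + 19.9 + 34.2 + 45.3 = 214.3
Average = 214.3 / 6 = 35.72
Rounded: 36

36


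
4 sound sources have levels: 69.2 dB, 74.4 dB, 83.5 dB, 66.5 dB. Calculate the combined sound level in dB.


Formula: L_total = 10 * log10( sum(10^(Li/10)) )
  Source 1: 10^(69.2/10) = 8317637.711
  Source 2: 10^(74.4/10) = 27542287.0334
  Source 3: 10^(83.5/10) = 223872113.8568
  Source 4: 10^(66.5/10) = 4466835.9215
Sum of linear values = 264198874.5227
L_total = 10 * log10(264198874.5227) = 84.22

84.22 dB


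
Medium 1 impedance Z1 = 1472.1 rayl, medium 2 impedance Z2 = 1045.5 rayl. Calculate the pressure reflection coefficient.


Given values:
  Z1 = 1472.1 rayl, Z2 = 1045.5 rayl
Formula: R = (Z2 - Z1) / (Z2 + Z1)
Numerator: Z2 - Z1 = 1045.5 - 1472.1 = -426.6
Denominator: Z2 + Z1 = 1045.5 + 1472.1 = 2517.6
R = -426.6 / 2517.6 = -0.1694

-0.1694


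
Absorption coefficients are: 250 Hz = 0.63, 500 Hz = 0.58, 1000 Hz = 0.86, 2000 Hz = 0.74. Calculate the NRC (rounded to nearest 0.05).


Given values:
  a_250 = 0.63, a_500 = 0.58
  a_1000 = 0.86, a_2000 = 0.74
Formula: NRC = (a250 + a500 + a1000 + a2000) / 4
Sum = 0.63 + 0.58 + 0.86 + 0.74 = 2.81
NRC = 2.81 / 4 = 0.7025
Rounded to nearest 0.05: 0.7

0.7


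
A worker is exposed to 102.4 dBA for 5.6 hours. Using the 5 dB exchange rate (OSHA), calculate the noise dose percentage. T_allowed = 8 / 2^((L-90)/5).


Given values:
  L = 102.4 dBA, T = 5.6 hours
Formula: T_allowed = 8 / 2^((L - 90) / 5)
Compute exponent: (102.4 - 90) / 5 = 2.48
Compute 2^(2.48) = 5.578975
T_allowed = 8 / 5.578975 = 1.433955 hours
Dose = (T / T_allowed) * 100
Dose = (5.6 / 1.433955) * 100 = 390.53

390.53 %


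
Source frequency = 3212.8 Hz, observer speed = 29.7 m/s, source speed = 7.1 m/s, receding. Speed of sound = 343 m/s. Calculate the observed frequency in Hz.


Given values:
  f_s = 3212.8 Hz, v_o = 29.7 m/s, v_s = 7.1 m/s
  Direction: receding
Formula: f_o = f_s * (c - v_o) / (c + v_s)
Numerator: c - v_o = 343 - 29.7 = 313.3
Denominator: c + v_s = 343 + 7.1 = 350.1
f_o = 3212.8 * 313.3 / 350.1 = 2875.09

2875.09 Hz


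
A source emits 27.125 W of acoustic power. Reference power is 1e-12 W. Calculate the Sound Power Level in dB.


Given values:
  W = 27.125 W
  W_ref = 1e-12 W
Formula: SWL = 10 * log10(W / W_ref)
Compute ratio: W / W_ref = 27125000000000
Compute log10: log10(27125000000000) = 13.43337
Multiply: SWL = 10 * 13.43337 = 134.33

134.33 dB


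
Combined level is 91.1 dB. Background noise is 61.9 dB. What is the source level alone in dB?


Given values:
  L_total = 91.1 dB, L_bg = 61.9 dB
Formula: L_source = 10 * log10(10^(L_total/10) - 10^(L_bg/10))
Convert to linear:
  10^(91.1/10) = 1288249551.6931
  10^(61.9/10) = 1548816.6189
Difference: 1288249551.6931 - 1548816.6189 = 1286700735.0742
L_source = 10 * log10(1286700735.0742) = 91.09

91.09 dB


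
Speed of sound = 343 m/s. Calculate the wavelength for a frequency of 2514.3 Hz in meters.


Given values:
  c = 343 m/s, f = 2514.3 Hz
Formula: lambda = c / f
lambda = 343 / 2514.3
lambda = 0.1364

0.1364 m


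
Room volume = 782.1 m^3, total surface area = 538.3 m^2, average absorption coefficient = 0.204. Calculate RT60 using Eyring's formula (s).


Given values:
  V = 782.1 m^3, S = 538.3 m^2, alpha = 0.204
Formula: RT60 = 0.161 * V / (-S * ln(1 - alpha))
Compute ln(1 - 0.204) = ln(0.796) = -0.228156
Denominator: -538.3 * -0.228156 = 122.8164
Numerator: 0.161 * 782.1 = 125.9181
RT60 = 125.9181 / 122.8164 = 1.025

1.025 s


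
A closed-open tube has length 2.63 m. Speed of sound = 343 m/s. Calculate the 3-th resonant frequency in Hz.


Given values:
  Tube type: closed-open, L = 2.63 m, c = 343 m/s, n = 3
Formula: f_n = (2n - 1) * c / (4 * L)
Compute 2n - 1 = 2*3 - 1 = 5
Compute 4 * L = 4 * 2.63 = 10.52
f = 5 * 343 / 10.52
f = 163.02

163.02 Hz


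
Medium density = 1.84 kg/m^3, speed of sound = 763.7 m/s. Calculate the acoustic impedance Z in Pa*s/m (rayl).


Given values:
  rho = 1.84 kg/m^3
  c = 763.7 m/s
Formula: Z = rho * c
Z = 1.84 * 763.7
Z = 1405.21

1405.21 rayl


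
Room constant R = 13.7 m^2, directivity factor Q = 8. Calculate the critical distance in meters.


Given values:
  R = 13.7 m^2, Q = 8
Formula: d_c = 0.141 * sqrt(Q * R)
Compute Q * R = 8 * 13.7 = 109.6
Compute sqrt(109.6) = 10.469
d_c = 0.141 * 10.469 = 1.476

1.476 m


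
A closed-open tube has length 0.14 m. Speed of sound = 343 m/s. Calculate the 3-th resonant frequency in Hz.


Given values:
  Tube type: closed-open, L = 0.14 m, c = 343 m/s, n = 3
Formula: f_n = (2n - 1) * c / (4 * L)
Compute 2n - 1 = 2*3 - 1 = 5
Compute 4 * L = 4 * 0.14 = 0.56
f = 5 * 343 / 0.56
f = 3062.5

3062.5 Hz


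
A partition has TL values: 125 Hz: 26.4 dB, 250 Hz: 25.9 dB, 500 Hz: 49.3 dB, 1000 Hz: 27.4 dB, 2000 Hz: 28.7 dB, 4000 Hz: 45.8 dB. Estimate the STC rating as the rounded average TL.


Given TL values at each frequency:
  125 Hz: 26.4 dB
  250 Hz: 25.9 dB
  500 Hz: 49.3 dB
  1000 Hz: 27.4 dB
  2000 Hz: 28.7 dB
  4000 Hz: 45.8 dB
Formula: STC ~ round(average of TL values)
Sum = 26.4 + 25.9 + 49.3 + 27.4 + 28.7 + 45.8 = 203.5
Average = 203.5 / 6 = 33.92
Rounded: 34

34


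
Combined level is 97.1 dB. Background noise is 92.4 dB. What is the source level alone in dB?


Given values:
  L_total = 97.1 dB, L_bg = 92.4 dB
Formula: L_source = 10 * log10(10^(L_total/10) - 10^(L_bg/10))
Convert to linear:
  10^(97.1/10) = 5128613839.9136
  10^(92.4/10) = 1737800828.7494
Difference: 5128613839.9136 - 1737800828.7494 = 3390813011.1642
L_source = 10 * log10(3390813011.1642) = 95.3

95.3 dB


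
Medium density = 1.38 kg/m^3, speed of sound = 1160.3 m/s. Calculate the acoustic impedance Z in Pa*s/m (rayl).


Given values:
  rho = 1.38 kg/m^3
  c = 1160.3 m/s
Formula: Z = rho * c
Z = 1.38 * 1160.3
Z = 1601.21

1601.21 rayl


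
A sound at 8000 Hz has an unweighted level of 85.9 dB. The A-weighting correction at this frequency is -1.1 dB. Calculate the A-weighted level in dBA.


Given values:
  SPL = 85.9 dB
  A-weighting at 8000 Hz = -1.1 dB
Formula: L_A = SPL + A_weight
L_A = 85.9 + (-1.1)
L_A = 84.8

84.8 dBA


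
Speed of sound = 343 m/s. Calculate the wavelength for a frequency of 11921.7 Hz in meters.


Given values:
  c = 343 m/s, f = 11921.7 Hz
Formula: lambda = c / f
lambda = 343 / 11921.7
lambda = 0.0288

0.0288 m


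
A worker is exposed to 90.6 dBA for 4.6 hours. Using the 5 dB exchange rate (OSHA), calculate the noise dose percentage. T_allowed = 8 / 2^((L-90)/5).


Given values:
  L = 90.6 dBA, T = 4.6 hours
Formula: T_allowed = 8 / 2^((L - 90) / 5)
Compute exponent: (90.6 - 90) / 5 = 0.12
Compute 2^(0.12) = 1.086735
T_allowed = 8 / 1.086735 = 7.3615 hours
Dose = (T / T_allowed) * 100
Dose = (4.6 / 7.3615) * 100 = 62.49

62.49 %


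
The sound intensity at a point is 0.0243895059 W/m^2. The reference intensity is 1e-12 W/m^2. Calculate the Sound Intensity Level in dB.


Given values:
  I = 0.0243895059 W/m^2
  I_ref = 1e-12 W/m^2
Formula: SIL = 10 * log10(I / I_ref)
Compute ratio: I / I_ref = 24389505900
Compute log10: log10(24389505900) = 10.387203
Multiply: SIL = 10 * 10.387203 = 103.87

103.87 dB


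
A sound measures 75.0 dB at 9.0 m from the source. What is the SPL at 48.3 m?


Given values:
  SPL1 = 75.0 dB, r1 = 9.0 m, r2 = 48.3 m
Formula: SPL2 = SPL1 - 20 * log10(r2 / r1)
Compute ratio: r2 / r1 = 48.3 / 9.0 = 5.3667
Compute log10: log10(5.3667) = 0.729707
Compute drop: 20 * 0.729707 = 14.5941
SPL2 = 75.0 - 14.5941 = 60.41

60.41 dB


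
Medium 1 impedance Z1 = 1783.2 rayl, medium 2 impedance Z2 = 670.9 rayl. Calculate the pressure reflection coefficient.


Given values:
  Z1 = 1783.2 rayl, Z2 = 670.9 rayl
Formula: R = (Z2 - Z1) / (Z2 + Z1)
Numerator: Z2 - Z1 = 670.9 - 1783.2 = -1112.3
Denominator: Z2 + Z1 = 670.9 + 1783.2 = 2454.1
R = -1112.3 / 2454.1 = -0.4532

-0.4532


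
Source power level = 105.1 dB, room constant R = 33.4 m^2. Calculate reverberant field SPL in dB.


Given values:
  Lw = 105.1 dB, R = 33.4 m^2
Formula: SPL = Lw + 10 * log10(4 / R)
Compute 4 / R = 4 / 33.4 = 0.11976
Compute 10 * log10(0.11976) = -9.2169
SPL = 105.1 + (-9.2169) = 95.88

95.88 dB


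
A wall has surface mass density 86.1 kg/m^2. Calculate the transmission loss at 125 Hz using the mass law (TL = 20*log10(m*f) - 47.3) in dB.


Given values:
  m = 86.1 kg/m^2, f = 125 Hz
Formula: TL = 20 * log10(m * f) - 47.3
Compute m * f = 86.1 * 125 = 10762.5
Compute log10(10762.5) = 4.031913
Compute 20 * 4.031913 = 80.6383
TL = 80.6383 - 47.3 = 33.34

33.34 dB


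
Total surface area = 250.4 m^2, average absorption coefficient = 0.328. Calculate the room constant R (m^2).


Given values:
  S = 250.4 m^2, alpha = 0.328
Formula: R = S * alpha / (1 - alpha)
Numerator: 250.4 * 0.328 = 82.1312
Denominator: 1 - 0.328 = 0.672
R = 82.1312 / 0.672 = 122.22

122.22 m^2


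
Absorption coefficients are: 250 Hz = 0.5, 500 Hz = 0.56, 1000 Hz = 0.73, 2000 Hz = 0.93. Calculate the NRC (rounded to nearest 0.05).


Given values:
  a_250 = 0.5, a_500 = 0.56
  a_1000 = 0.73, a_2000 = 0.93
Formula: NRC = (a250 + a500 + a1000 + a2000) / 4
Sum = 0.5 + 0.56 + 0.73 + 0.93 = 2.72
NRC = 2.72 / 4 = 0.68
Rounded to nearest 0.05: 0.7

0.7


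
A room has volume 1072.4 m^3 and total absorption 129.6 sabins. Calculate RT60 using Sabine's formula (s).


Given values:
  V = 1072.4 m^3
  A = 129.6 sabins
Formula: RT60 = 0.161 * V / A
Numerator: 0.161 * 1072.4 = 172.6564
RT60 = 172.6564 / 129.6 = 1.332

1.332 s


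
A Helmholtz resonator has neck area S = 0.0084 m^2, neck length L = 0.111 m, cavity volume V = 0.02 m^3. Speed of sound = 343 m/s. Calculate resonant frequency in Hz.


Given values:
  S = 0.0084 m^2, L = 0.111 m, V = 0.02 m^3, c = 343 m/s
Formula: f = (c / (2*pi)) * sqrt(S / (V * L))
Compute V * L = 0.02 * 0.111 = 0.00222
Compute S / (V * L) = 0.0084 / 0.00222 = 3.7838
Compute sqrt(3.7838) = 1.945199
Compute c / (2*pi) = 343 / 6.283185 = 54.590148
f = 54.590148 * 1.945199 = 106.19

106.19 Hz


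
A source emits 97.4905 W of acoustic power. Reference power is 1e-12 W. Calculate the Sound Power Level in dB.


Given values:
  W = 97.4905 W
  W_ref = 1e-12 W
Formula: SWL = 10 * log10(W / W_ref)
Compute ratio: W / W_ref = 97490500000000
Compute log10: log10(97490500000000) = 13.988962
Multiply: SWL = 10 * 13.988962 = 139.89

139.89 dB


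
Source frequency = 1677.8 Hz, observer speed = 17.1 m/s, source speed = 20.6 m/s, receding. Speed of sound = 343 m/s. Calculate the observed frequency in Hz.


Given values:
  f_s = 1677.8 Hz, v_o = 17.1 m/s, v_s = 20.6 m/s
  Direction: receding
Formula: f_o = f_s * (c - v_o) / (c + v_s)
Numerator: c - v_o = 343 - 17.1 = 325.9
Denominator: c + v_s = 343 + 20.6 = 363.6
f_o = 1677.8 * 325.9 / 363.6 = 1503.84

1503.84 Hz


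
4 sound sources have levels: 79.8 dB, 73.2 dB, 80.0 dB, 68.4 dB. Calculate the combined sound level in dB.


Formula: L_total = 10 * log10( sum(10^(Li/10)) )
  Source 1: 10^(79.8/10) = 95499258.6021
  Source 2: 10^(73.2/10) = 20892961.3085
  Source 3: 10^(80.0/10) = 100000000.0
  Source 4: 10^(68.4/10) = 6918309.7092
Sum of linear values = 223310529.6198
L_total = 10 * log10(223310529.6198) = 83.49

83.49 dB


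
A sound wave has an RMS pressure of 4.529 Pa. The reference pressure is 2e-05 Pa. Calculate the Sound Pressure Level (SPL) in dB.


Given values:
  p = 4.529 Pa
  p_ref = 2e-05 Pa
Formula: SPL = 20 * log10(p / p_ref)
Compute ratio: p / p_ref = 4.529 / 2e-05 = 226450
Compute log10: log10(226450) = 5.354972
Multiply: SPL = 20 * 5.354972 = 107.1

107.1 dB


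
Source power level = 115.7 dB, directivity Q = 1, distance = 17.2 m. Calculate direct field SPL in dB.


Given values:
  Lw = 115.7 dB, Q = 1, r = 17.2 m
Formula: SPL = Lw + 10 * log10(Q / (4 * pi * r^2))
Compute 4 * pi * r^2 = 4 * pi * 17.2^2 = 3717.6351
Compute Q / denom = 1 / 3717.6351 = 0.00026899
Compute 10 * log10(0.00026899) = -35.7026
SPL = 115.7 + (-35.7026) = 80.0

80.0 dB


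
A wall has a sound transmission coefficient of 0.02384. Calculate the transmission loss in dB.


Given values:
  tau = 0.02384
Formula: TL = 10 * log10(1 / tau)
Compute 1 / tau = 1 / 0.02384 = 41.9463
Compute log10(41.9463) = 1.622694
TL = 10 * 1.622694 = 16.23

16.23 dB


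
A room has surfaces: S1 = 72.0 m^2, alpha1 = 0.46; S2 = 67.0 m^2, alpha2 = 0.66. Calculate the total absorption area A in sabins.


Given surfaces:
  Surface 1: 72.0 * 0.46 = 33.12
  Surface 2: 67.0 * 0.66 = 44.22
Formula: A = sum(Si * alpha_i)
A = 33.12 + 44.22
A = 77.34

77.34 sabins


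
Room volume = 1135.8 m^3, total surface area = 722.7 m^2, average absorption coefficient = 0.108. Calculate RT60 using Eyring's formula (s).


Given values:
  V = 1135.8 m^3, S = 722.7 m^2, alpha = 0.108
Formula: RT60 = 0.161 * V / (-S * ln(1 - alpha))
Compute ln(1 - 0.108) = ln(0.892) = -0.114289
Denominator: -722.7 * -0.114289 = 82.5967
Numerator: 0.161 * 1135.8 = 182.8638
RT60 = 182.8638 / 82.5967 = 2.214

2.214 s


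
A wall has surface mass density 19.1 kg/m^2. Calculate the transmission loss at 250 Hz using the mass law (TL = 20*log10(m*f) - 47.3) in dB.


Given values:
  m = 19.1 kg/m^2, f = 250 Hz
Formula: TL = 20 * log10(m * f) - 47.3
Compute m * f = 19.1 * 250 = 4775.0
Compute log10(4775.0) = 3.678973
Compute 20 * 3.678973 = 73.5795
TL = 73.5795 - 47.3 = 26.28

26.28 dB


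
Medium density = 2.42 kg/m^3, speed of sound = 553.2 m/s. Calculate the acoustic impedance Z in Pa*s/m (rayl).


Given values:
  rho = 2.42 kg/m^3
  c = 553.2 m/s
Formula: Z = rho * c
Z = 2.42 * 553.2
Z = 1338.74

1338.74 rayl


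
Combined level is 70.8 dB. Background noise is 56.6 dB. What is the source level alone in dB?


Given values:
  L_total = 70.8 dB, L_bg = 56.6 dB
Formula: L_source = 10 * log10(10^(L_total/10) - 10^(L_bg/10))
Convert to linear:
  10^(70.8/10) = 12022644.3462
  10^(56.6/10) = 457088.1896
Difference: 12022644.3462 - 457088.1896 = 11565556.1566
L_source = 10 * log10(11565556.1566) = 70.63

70.63 dB


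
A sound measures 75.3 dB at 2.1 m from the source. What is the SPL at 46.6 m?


Given values:
  SPL1 = 75.3 dB, r1 = 2.1 m, r2 = 46.6 m
Formula: SPL2 = SPL1 - 20 * log10(r2 / r1)
Compute ratio: r2 / r1 = 46.6 / 2.1 = 22.1905
Compute log10: log10(22.1905) = 1.346167
Compute drop: 20 * 1.346167 = 26.9233
SPL2 = 75.3 - 26.9233 = 48.38

48.38 dB


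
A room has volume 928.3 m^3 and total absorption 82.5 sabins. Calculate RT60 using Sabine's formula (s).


Given values:
  V = 928.3 m^3
  A = 82.5 sabins
Formula: RT60 = 0.161 * V / A
Numerator: 0.161 * 928.3 = 149.4563
RT60 = 149.4563 / 82.5 = 1.812

1.812 s


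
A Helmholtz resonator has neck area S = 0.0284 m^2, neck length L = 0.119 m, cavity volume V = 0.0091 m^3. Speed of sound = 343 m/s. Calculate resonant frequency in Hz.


Given values:
  S = 0.0284 m^2, L = 0.119 m, V = 0.0091 m^3, c = 343 m/s
Formula: f = (c / (2*pi)) * sqrt(S / (V * L))
Compute V * L = 0.0091 * 0.119 = 0.0010829
Compute S / (V * L) = 0.0284 / 0.0010829 = 26.2259
Compute sqrt(26.2259) = 5.121123
Compute c / (2*pi) = 343 / 6.283185 = 54.590148
f = 54.590148 * 5.121123 = 279.56

279.56 Hz


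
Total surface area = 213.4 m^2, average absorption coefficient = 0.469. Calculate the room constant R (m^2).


Given values:
  S = 213.4 m^2, alpha = 0.469
Formula: R = S * alpha / (1 - alpha)
Numerator: 213.4 * 0.469 = 100.0846
Denominator: 1 - 0.469 = 0.531
R = 100.0846 / 0.531 = 188.48

188.48 m^2


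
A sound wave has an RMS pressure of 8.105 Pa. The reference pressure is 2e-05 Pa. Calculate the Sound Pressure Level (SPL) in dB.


Given values:
  p = 8.105 Pa
  p_ref = 2e-05 Pa
Formula: SPL = 20 * log10(p / p_ref)
Compute ratio: p / p_ref = 8.105 / 2e-05 = 405250
Compute log10: log10(405250) = 5.607723
Multiply: SPL = 20 * 5.607723 = 112.15

112.15 dB


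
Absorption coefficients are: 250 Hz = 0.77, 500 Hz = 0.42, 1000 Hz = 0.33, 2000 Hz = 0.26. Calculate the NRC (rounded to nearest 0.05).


Given values:
  a_250 = 0.77, a_500 = 0.42
  a_1000 = 0.33, a_2000 = 0.26
Formula: NRC = (a250 + a500 + a1000 + a2000) / 4
Sum = 0.77 + 0.42 + 0.33 + 0.26 = 1.78
NRC = 1.78 / 4 = 0.445
Rounded to nearest 0.05: 0.45

0.45


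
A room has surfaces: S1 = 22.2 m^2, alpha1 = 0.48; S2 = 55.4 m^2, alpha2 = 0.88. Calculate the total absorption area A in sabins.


Given surfaces:
  Surface 1: 22.2 * 0.48 = 10.656
  Surface 2: 55.4 * 0.88 = 48.752
Formula: A = sum(Si * alpha_i)
A = 10.656 + 48.752
A = 59.41

59.41 sabins


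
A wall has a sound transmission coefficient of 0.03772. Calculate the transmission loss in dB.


Given values:
  tau = 0.03772
Formula: TL = 10 * log10(1 / tau)
Compute 1 / tau = 1 / 0.03772 = 26.5111
Compute log10(26.5111) = 1.423428
TL = 10 * 1.423428 = 14.23

14.23 dB


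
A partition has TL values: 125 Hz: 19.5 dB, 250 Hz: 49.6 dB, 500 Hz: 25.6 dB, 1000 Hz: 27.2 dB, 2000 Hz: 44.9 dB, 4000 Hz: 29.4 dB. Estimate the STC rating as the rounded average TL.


Given TL values at each frequency:
  125 Hz: 19.5 dB
  250 Hz: 49.6 dB
  500 Hz: 25.6 dB
  1000 Hz: 27.2 dB
  2000 Hz: 44.9 dB
  4000 Hz: 29.4 dB
Formula: STC ~ round(average of TL values)
Sum = 19.5 + 49.6 + 25.6 + 27.2 + 44.9 + 29.4 = 196.2
Average = 196.2 / 6 = 32.7
Rounded: 33

33


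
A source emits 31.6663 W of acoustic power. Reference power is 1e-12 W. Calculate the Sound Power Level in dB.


Given values:
  W = 31.6663 W
  W_ref = 1e-12 W
Formula: SWL = 10 * log10(W / W_ref)
Compute ratio: W / W_ref = 31666300000000
Compute log10: log10(31666300000000) = 13.500597
Multiply: SWL = 10 * 13.500597 = 135.01

135.01 dB


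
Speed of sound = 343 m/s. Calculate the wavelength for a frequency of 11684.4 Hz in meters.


Given values:
  c = 343 m/s, f = 11684.4 Hz
Formula: lambda = c / f
lambda = 343 / 11684.4
lambda = 0.0294

0.0294 m


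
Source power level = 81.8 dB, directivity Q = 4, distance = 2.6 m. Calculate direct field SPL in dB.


Given values:
  Lw = 81.8 dB, Q = 4, r = 2.6 m
Formula: SPL = Lw + 10 * log10(Q / (4 * pi * r^2))
Compute 4 * pi * r^2 = 4 * pi * 2.6^2 = 84.9487
Compute Q / denom = 4 / 84.9487 = 0.04708724
Compute 10 * log10(0.04708724) = -13.271
SPL = 81.8 + (-13.271) = 68.53

68.53 dB


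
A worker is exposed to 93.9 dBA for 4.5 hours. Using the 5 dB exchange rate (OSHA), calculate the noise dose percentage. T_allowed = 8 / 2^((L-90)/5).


Given values:
  L = 93.9 dBA, T = 4.5 hours
Formula: T_allowed = 8 / 2^((L - 90) / 5)
Compute exponent: (93.9 - 90) / 5 = 0.78
Compute 2^(0.78) = 1.717131
T_allowed = 8 / 1.717131 = 4.658934 hours
Dose = (T / T_allowed) * 100
Dose = (4.5 / 4.658934) * 100 = 96.59

96.59 %


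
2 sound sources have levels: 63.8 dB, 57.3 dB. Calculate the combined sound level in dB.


Formula: L_total = 10 * log10( sum(10^(Li/10)) )
  Source 1: 10^(63.8/10) = 2398832.919
  Source 2: 10^(57.3/10) = 537031.7964
Sum of linear values = 2935864.7154
L_total = 10 * log10(2935864.7154) = 64.68

64.68 dB


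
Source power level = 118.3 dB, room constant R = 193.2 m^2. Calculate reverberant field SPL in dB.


Given values:
  Lw = 118.3 dB, R = 193.2 m^2
Formula: SPL = Lw + 10 * log10(4 / R)
Compute 4 / R = 4 / 193.2 = 0.020704
Compute 10 * log10(0.020704) = -16.8395
SPL = 118.3 + (-16.8395) = 101.46

101.46 dB


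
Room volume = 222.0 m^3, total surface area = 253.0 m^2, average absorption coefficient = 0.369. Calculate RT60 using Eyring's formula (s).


Given values:
  V = 222.0 m^3, S = 253.0 m^2, alpha = 0.369
Formula: RT60 = 0.161 * V / (-S * ln(1 - alpha))
Compute ln(1 - 0.369) = ln(0.631) = -0.460449
Denominator: -253.0 * -0.460449 = 116.4936
Numerator: 0.161 * 222.0 = 35.742
RT60 = 35.742 / 116.4936 = 0.307

0.307 s


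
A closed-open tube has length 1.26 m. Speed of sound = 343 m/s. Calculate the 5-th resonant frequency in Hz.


Given values:
  Tube type: closed-open, L = 1.26 m, c = 343 m/s, n = 5
Formula: f_n = (2n - 1) * c / (4 * L)
Compute 2n - 1 = 2*5 - 1 = 9
Compute 4 * L = 4 * 1.26 = 5.04
f = 9 * 343 / 5.04
f = 612.5

612.5 Hz


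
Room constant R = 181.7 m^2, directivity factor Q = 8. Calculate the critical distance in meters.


Given values:
  R = 181.7 m^2, Q = 8
Formula: d_c = 0.141 * sqrt(Q * R)
Compute Q * R = 8 * 181.7 = 1453.6
Compute sqrt(1453.6) = 38.1261
d_c = 0.141 * 38.1261 = 5.376

5.376 m


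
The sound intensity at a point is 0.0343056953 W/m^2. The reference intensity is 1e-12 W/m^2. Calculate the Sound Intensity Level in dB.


Given values:
  I = 0.0343056953 W/m^2
  I_ref = 1e-12 W/m^2
Formula: SIL = 10 * log10(I / I_ref)
Compute ratio: I / I_ref = 34305695300
Compute log10: log10(34305695300) = 10.535366
Multiply: SIL = 10 * 10.535366 = 105.35

105.35 dB
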